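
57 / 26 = 2.19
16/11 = 1.45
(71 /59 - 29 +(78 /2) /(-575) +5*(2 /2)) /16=-193919 /135700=-1.43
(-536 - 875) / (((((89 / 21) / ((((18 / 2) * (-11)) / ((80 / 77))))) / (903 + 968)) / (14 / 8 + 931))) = 1576780588596213 / 28480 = 55364486959.14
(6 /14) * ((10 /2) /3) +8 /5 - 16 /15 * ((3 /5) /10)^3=1265499 /546875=2.31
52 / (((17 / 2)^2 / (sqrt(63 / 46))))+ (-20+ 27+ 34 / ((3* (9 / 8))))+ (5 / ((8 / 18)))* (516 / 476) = 312* sqrt(322) / 6647+ 376171 / 12852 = 30.11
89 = 89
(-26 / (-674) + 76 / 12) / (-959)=-6442 / 969549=-0.01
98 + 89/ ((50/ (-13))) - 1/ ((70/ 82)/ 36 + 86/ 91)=480327103/ 6506050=73.83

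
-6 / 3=-2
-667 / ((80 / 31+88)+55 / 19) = -392863 / 55057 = -7.14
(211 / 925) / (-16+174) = 0.00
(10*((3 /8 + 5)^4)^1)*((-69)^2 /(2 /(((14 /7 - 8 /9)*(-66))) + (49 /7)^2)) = 4476150679275 /5516288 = 811442.53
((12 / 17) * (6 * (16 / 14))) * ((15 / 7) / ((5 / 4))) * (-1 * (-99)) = 684288 / 833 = 821.47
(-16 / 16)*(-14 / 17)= 14 / 17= 0.82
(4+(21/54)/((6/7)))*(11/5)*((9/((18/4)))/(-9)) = -5291/2430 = -2.18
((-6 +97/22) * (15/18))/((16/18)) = -525/352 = -1.49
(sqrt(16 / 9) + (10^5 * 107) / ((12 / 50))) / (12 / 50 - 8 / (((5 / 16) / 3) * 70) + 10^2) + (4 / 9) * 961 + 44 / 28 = 9839996723 / 21861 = 450116.50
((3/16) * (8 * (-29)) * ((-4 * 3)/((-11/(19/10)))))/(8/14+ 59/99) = -312417/4045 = -77.24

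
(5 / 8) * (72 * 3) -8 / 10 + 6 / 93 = 20811 / 155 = 134.26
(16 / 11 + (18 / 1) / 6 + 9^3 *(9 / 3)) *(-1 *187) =-409802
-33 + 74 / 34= -30.82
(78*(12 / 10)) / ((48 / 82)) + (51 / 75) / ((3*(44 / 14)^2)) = 5805203 / 36300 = 159.92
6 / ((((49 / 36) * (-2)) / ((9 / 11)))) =-972 / 539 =-1.80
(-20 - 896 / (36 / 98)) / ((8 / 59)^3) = -1136362007 / 1152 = -986425.35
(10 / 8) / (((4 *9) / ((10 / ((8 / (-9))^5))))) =-164025 / 262144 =-0.63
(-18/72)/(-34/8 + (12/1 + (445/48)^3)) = -0.00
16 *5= 80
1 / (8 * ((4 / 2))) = 1 / 16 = 0.06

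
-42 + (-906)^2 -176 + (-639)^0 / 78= 64008205 / 78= 820618.01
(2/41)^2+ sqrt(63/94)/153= 4/1681+ sqrt(658)/4794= 0.01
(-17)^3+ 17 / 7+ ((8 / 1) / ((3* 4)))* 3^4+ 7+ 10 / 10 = -33940 / 7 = -4848.57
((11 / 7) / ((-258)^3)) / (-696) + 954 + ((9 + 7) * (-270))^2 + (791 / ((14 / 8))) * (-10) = 1561172521195598987 / 83669350464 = 18658834.00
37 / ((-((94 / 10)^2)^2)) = -23125 / 4879681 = -0.00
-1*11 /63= -11 /63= -0.17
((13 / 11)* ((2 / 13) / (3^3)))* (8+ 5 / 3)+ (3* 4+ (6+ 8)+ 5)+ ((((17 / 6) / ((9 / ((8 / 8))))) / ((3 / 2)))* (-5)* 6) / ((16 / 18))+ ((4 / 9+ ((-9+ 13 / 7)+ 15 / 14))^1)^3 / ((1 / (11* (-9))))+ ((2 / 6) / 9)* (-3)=4798095751 / 271656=17662.40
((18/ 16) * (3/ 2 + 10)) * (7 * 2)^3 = 71001/ 2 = 35500.50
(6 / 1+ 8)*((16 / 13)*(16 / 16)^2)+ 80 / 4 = 484 / 13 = 37.23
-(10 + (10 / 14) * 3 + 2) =-99 / 7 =-14.14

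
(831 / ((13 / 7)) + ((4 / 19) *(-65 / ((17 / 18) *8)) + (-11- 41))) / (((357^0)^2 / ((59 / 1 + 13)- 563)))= -811592558 / 4199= -193282.34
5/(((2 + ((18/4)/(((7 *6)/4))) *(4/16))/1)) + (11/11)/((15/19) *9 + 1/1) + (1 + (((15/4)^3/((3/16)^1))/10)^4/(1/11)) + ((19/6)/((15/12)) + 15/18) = 1921131913639579/279121920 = 6882769.77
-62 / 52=-1.19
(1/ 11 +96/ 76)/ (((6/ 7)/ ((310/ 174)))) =307055/ 109098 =2.81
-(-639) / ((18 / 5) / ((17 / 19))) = 6035 / 38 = 158.82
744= 744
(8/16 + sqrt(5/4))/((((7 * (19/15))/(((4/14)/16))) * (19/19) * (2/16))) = 15/1862 + 15 * sqrt(5)/1862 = 0.03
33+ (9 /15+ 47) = 403 /5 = 80.60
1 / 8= 0.12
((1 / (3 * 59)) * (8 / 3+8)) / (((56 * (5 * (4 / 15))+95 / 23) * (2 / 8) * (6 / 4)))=5888 / 2887047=0.00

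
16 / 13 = 1.23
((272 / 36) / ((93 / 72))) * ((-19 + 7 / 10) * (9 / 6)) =-24888 / 155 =-160.57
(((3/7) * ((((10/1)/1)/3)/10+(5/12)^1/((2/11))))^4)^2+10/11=641286091/184549376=3.47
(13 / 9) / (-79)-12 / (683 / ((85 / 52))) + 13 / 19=0.64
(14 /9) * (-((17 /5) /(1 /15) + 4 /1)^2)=-42350 /9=-4705.56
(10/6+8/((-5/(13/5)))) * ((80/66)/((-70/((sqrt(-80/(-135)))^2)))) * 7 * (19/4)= 5168/6075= 0.85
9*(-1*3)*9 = -243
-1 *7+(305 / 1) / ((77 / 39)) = 11356 / 77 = 147.48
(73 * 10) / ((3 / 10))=7300 / 3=2433.33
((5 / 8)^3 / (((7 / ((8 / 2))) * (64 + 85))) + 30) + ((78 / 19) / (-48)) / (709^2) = 38253850458111 / 1275088560256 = 30.00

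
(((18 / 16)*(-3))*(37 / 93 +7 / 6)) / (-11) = 2619 / 5456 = 0.48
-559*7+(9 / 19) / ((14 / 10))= -520384 / 133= -3912.66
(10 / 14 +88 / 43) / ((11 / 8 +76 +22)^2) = 17728 / 63413175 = 0.00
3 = 3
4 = 4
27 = 27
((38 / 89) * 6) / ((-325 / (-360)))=16416 / 5785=2.84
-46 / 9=-5.11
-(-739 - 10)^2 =-561001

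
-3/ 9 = -1/ 3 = -0.33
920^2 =846400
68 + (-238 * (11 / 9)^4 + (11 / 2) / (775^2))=-3649889940329 / 7881401250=-463.10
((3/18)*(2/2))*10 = 5/3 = 1.67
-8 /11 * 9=-72 /11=-6.55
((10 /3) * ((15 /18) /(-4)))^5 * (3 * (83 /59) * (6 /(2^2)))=-810546875 /792778752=-1.02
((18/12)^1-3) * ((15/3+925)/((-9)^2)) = -155/9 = -17.22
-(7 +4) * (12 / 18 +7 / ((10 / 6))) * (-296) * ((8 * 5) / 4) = 475376 / 3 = 158458.67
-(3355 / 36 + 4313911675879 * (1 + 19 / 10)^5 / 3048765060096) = -116896081758521874971 / 304876506009600000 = -383.42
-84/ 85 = -0.99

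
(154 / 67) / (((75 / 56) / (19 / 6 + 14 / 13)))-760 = -147513728 / 195975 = -752.72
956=956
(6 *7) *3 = 126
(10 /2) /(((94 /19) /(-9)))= -9.10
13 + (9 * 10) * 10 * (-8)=-7187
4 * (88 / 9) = 352 / 9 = 39.11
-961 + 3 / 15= -4804 / 5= -960.80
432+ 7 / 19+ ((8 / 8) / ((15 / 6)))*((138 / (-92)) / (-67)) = 2752082 / 6365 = 432.38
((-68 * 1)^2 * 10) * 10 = 462400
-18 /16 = -9 /8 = -1.12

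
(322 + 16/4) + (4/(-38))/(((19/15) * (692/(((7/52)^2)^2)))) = 297724294803281/913264708096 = 326.00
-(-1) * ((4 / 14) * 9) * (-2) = -36 / 7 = -5.14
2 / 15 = 0.13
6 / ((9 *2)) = 1 / 3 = 0.33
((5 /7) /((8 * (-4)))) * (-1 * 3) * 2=15 /112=0.13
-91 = -91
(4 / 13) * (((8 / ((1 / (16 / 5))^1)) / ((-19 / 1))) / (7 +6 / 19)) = -512 / 9035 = -0.06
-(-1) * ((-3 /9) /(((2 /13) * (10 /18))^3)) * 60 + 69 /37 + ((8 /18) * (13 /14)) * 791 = -527870779 /16650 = -31703.95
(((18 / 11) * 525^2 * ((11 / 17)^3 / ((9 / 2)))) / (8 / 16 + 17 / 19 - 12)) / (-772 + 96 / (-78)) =181046250 / 54676777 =3.31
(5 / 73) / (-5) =-1 / 73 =-0.01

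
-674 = -674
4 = 4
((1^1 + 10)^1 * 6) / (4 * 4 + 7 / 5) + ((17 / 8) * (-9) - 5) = -4717 / 232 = -20.33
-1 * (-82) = 82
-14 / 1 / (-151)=14 / 151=0.09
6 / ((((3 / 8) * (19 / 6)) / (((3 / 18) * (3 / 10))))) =24 / 95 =0.25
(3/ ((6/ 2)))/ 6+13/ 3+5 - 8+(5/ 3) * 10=109/ 6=18.17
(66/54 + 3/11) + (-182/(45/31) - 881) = -497417/495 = -1004.88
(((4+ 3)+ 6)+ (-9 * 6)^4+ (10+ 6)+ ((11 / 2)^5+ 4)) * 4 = 34032487.38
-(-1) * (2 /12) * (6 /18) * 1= 1 /18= 0.06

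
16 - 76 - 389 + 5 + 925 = 481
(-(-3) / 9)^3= 1 / 27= 0.04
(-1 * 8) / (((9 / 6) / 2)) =-32 / 3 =-10.67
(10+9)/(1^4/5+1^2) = 95/6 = 15.83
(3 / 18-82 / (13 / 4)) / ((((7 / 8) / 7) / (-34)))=265880 / 39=6817.44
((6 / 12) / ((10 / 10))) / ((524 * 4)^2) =1 / 8786432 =0.00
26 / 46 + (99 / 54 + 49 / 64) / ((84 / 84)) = 13973 / 4416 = 3.16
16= 16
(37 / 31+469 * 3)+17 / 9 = 393413 / 279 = 1410.08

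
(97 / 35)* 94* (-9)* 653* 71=-3804640506 / 35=-108704014.46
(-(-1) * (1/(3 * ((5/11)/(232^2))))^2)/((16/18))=43817472512/25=1752698900.48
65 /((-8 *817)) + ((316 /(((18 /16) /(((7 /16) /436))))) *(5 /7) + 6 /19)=3251879 /6411816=0.51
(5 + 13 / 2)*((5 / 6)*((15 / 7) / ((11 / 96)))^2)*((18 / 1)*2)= 120659.81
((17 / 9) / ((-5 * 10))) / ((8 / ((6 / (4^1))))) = -17 / 2400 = -0.01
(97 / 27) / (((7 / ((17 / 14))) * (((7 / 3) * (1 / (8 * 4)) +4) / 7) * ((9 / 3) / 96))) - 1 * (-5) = 56909 / 1449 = 39.27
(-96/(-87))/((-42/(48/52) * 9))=-64/23751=-0.00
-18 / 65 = -0.28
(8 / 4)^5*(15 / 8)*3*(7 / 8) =315 / 2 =157.50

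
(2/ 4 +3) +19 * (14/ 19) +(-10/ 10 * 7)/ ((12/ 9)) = 49/ 4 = 12.25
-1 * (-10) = 10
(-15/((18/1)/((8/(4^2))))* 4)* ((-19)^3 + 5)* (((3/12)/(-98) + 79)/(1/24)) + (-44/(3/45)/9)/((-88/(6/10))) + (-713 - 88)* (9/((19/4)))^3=14554415770023/672182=21652492.58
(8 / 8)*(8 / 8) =1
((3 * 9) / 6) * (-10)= -45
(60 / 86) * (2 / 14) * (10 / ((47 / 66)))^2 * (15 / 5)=39204000 / 664909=58.96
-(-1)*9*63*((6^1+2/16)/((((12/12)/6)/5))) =416745/4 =104186.25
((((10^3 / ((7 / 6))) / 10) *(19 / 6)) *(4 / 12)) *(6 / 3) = 3800 / 21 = 180.95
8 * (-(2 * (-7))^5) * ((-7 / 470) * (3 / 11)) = -45177216 / 2585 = -17476.68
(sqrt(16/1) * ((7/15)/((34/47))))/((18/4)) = 1316/2295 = 0.57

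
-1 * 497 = -497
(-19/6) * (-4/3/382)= 19/1719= 0.01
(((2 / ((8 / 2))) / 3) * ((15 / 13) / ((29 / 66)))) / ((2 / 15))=2475 / 754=3.28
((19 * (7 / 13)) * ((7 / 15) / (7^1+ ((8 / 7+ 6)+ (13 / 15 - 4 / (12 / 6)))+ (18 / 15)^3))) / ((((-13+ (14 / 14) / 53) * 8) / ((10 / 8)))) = -43175125 / 11072242688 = -0.00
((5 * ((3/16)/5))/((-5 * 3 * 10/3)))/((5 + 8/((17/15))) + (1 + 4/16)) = -51/181000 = -0.00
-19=-19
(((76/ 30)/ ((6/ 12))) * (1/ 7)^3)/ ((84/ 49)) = 19/ 2205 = 0.01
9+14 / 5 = 59 / 5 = 11.80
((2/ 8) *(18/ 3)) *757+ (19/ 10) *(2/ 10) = 28397/ 25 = 1135.88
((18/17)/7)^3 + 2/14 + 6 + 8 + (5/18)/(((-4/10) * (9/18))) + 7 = 599299369/30332862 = 19.76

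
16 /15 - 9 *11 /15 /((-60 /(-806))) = -13139 /150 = -87.59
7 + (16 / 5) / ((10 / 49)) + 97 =2992 / 25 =119.68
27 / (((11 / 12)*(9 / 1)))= 36 / 11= 3.27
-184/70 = -92/35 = -2.63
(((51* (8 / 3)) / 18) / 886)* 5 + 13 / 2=52171 / 7974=6.54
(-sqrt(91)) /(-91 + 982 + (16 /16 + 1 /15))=-15* sqrt(91) /13381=-0.01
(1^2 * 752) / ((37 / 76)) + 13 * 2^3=61000 / 37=1648.65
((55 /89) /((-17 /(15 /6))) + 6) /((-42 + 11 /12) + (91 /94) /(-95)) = -479031990 /3331309783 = -0.14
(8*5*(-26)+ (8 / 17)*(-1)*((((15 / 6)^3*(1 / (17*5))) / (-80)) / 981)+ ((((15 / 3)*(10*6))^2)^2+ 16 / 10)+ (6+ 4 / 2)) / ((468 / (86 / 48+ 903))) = 797869070879161192991 / 50949969408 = 15659853777.14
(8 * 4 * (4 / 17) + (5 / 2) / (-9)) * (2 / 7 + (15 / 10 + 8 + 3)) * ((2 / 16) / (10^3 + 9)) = 56743 / 4940064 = 0.01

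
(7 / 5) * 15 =21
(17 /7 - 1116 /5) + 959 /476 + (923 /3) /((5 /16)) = 1093529 /1428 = 765.78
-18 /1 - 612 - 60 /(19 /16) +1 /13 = -168071 /247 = -680.45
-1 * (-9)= 9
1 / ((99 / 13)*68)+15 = 100993 / 6732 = 15.00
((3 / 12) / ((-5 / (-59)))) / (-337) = -59 / 6740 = -0.01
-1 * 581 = -581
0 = 0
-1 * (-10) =10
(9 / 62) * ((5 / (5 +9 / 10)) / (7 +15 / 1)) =225 / 40238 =0.01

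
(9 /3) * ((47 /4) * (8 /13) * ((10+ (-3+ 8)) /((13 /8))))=33840 /169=200.24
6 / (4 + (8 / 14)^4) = 7203 / 4930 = 1.46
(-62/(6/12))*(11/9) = -1364/9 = -151.56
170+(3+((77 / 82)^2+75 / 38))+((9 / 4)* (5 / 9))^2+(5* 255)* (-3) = -1864001969 / 511024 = -3647.58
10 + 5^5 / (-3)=-3095 / 3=-1031.67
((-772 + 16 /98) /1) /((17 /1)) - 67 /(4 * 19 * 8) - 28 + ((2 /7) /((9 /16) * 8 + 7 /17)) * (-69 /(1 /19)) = -12667673717 /84579488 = -149.77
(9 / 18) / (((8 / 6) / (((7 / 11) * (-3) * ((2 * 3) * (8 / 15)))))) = -126 / 55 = -2.29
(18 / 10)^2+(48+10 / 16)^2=3788209 / 1600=2367.63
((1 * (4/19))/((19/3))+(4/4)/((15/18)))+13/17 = 61307/30685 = 2.00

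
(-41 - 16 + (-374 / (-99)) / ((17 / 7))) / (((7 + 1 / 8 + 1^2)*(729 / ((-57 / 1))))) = 75848 / 142155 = 0.53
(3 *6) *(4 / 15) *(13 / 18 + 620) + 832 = 57172 / 15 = 3811.47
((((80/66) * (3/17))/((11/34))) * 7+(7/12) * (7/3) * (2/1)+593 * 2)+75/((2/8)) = 3252517/2178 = 1493.35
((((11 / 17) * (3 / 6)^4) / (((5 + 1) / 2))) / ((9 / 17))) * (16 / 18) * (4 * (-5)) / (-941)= 110 / 228663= 0.00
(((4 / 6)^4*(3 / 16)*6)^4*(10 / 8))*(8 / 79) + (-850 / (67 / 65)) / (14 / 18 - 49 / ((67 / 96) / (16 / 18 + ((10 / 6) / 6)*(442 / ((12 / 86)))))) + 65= 418851641192945 / 6442519093479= 65.01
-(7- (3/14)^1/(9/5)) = -289/42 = -6.88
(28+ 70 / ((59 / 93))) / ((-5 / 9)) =-73458 / 295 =-249.01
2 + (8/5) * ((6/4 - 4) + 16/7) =58/35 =1.66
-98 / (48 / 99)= -1617 / 8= -202.12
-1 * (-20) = 20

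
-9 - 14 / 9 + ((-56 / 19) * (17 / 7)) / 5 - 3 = -12814 / 855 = -14.99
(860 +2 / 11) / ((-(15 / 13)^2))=-533026 / 825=-646.09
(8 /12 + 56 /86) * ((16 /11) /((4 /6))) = 1360 /473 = 2.88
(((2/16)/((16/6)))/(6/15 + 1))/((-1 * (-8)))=15/3584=0.00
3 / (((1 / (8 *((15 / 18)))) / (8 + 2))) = 200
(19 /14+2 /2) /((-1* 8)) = -33 /112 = -0.29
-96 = -96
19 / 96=0.20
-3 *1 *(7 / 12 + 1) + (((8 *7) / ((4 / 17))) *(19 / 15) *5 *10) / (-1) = -180937 / 12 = -15078.08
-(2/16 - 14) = 111/8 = 13.88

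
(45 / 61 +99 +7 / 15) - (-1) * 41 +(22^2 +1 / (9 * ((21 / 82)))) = 36064916 / 57645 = 625.64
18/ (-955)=-18/ 955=-0.02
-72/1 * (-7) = 504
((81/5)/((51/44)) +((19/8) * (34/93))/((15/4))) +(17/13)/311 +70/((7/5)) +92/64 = 100711649399/1534075920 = 65.65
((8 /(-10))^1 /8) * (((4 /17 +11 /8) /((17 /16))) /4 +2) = -275 /1156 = -0.24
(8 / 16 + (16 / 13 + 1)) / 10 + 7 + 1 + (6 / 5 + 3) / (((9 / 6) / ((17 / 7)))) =15.07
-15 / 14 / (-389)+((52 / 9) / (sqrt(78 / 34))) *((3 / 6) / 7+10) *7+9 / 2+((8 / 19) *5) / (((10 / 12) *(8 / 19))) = 28599 / 2723+94 *sqrt(663) / 9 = 279.43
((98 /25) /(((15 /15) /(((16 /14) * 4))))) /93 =448 /2325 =0.19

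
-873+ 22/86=-37528/43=-872.74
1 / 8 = 0.12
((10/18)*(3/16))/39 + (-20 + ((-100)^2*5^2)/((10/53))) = 2480362565/1872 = 1324980.00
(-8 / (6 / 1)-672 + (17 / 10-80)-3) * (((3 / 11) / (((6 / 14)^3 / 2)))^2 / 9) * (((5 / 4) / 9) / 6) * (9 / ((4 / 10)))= -13317278555 / 6351048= -2096.86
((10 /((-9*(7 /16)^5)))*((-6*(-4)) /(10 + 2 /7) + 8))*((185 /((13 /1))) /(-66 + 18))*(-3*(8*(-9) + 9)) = 3758489600 /93639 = 40138.08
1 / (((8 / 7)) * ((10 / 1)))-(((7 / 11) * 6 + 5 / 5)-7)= 2.27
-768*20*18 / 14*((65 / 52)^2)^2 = -337500 / 7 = -48214.29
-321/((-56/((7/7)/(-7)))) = -321/392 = -0.82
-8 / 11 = -0.73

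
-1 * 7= -7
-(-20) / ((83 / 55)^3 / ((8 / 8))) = 3327500 / 571787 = 5.82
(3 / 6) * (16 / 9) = 8 / 9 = 0.89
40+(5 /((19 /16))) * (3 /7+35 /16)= 6785 /133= 51.02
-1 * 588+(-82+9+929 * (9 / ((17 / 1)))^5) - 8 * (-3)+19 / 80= -67940413757 / 113588560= -598.13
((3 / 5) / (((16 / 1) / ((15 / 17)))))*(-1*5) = -45 / 272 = -0.17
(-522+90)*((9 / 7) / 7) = -3888 / 49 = -79.35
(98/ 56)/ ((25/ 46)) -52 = -2439/ 50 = -48.78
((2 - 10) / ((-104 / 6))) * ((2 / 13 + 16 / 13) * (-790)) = -85320 / 169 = -504.85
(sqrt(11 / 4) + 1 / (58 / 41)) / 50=41 / 2900 + sqrt(11) / 100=0.05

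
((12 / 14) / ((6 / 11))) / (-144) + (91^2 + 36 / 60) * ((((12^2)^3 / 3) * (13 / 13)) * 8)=332354065268681 / 5040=65943266918.39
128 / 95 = 1.35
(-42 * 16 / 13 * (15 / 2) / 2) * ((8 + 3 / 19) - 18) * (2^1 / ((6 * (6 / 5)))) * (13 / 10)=13090 / 19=688.95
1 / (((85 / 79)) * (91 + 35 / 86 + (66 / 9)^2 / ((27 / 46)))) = 1650942 / 325118795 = 0.01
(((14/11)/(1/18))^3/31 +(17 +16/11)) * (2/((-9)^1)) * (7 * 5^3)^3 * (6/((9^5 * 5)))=-8984703317187500/7309262367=-1229221.62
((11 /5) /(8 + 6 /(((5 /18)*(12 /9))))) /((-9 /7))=-7 /99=-0.07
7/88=0.08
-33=-33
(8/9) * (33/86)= 44/129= 0.34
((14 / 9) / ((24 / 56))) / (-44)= -49 / 594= -0.08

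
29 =29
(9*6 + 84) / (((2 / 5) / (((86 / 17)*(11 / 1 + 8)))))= 563730 / 17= 33160.59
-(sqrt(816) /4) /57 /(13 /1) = -sqrt(51) /741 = -0.01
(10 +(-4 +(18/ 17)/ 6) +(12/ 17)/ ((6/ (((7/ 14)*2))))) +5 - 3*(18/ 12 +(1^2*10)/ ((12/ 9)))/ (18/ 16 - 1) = -204.71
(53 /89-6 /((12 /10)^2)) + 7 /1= 1831 /534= 3.43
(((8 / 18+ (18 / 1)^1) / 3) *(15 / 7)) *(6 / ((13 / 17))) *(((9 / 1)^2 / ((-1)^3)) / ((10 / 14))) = -152388 / 13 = -11722.15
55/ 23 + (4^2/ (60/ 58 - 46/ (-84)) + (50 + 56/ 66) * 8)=613254001/ 1462593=419.29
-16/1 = -16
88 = 88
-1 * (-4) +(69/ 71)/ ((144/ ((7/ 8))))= 109217/ 27264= 4.01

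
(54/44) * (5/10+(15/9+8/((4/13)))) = 1521/44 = 34.57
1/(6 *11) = 1/66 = 0.02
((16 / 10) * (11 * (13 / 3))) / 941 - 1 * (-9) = 128179 / 14115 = 9.08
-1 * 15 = -15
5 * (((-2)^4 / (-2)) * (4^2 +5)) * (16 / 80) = -168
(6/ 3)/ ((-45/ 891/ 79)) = -15642/ 5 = -3128.40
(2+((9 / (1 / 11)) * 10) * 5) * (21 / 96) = 1083.25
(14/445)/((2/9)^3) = 5103/1780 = 2.87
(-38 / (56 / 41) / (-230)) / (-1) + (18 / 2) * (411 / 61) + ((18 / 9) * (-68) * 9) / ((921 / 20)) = 4093056187 / 120601880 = 33.94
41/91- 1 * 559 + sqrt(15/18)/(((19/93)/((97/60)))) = -50828/91 + 3007 * sqrt(30)/2280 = -551.33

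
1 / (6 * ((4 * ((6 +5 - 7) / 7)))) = 7 / 96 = 0.07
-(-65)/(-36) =-1.81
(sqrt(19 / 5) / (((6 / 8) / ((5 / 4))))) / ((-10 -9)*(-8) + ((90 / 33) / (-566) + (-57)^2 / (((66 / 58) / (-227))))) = -3113*sqrt(95) / 6051431778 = -0.00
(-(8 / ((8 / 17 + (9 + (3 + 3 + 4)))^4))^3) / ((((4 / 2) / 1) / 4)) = -596605170923275264 / 1729561165382261200512043881361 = -0.00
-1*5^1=-5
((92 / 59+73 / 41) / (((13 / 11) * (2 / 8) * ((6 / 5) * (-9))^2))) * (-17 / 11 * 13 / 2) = -1144525 / 1175634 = -0.97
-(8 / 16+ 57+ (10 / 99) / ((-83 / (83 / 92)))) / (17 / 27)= -392775 / 4301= -91.32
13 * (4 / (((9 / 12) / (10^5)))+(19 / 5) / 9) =312000247 / 45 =6933338.82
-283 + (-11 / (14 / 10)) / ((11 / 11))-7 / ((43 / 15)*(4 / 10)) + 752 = 273933 / 602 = 455.04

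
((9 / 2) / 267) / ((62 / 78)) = 117 / 5518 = 0.02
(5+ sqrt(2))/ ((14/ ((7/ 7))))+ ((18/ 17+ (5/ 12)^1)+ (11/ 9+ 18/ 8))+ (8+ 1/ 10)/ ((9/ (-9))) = -14968/ 5355+ sqrt(2)/ 14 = -2.69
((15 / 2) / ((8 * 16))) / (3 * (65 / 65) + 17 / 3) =45 / 6656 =0.01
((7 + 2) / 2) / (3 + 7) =9 / 20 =0.45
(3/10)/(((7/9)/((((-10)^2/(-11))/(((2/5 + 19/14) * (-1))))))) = 900/451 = 2.00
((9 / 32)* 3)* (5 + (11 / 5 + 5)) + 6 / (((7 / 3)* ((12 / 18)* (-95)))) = 10.25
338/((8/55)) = 9295/4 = 2323.75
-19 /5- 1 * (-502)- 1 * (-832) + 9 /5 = 1332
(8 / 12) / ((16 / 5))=5 / 24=0.21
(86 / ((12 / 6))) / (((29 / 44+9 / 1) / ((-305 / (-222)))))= 57706 / 9435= 6.12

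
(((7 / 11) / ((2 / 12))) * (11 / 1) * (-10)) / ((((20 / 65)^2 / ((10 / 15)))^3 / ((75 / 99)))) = -111096.85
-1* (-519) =519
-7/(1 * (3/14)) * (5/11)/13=-490/429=-1.14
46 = 46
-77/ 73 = -1.05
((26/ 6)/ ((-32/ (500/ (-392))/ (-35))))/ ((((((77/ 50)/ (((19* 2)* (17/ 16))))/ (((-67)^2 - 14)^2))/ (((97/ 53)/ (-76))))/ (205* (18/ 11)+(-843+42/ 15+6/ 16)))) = -297716170174591796875/ 7722688512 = -38550845306.27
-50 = -50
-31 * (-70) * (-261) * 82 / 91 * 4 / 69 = -8846160 / 299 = -29585.82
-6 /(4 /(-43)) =129 /2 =64.50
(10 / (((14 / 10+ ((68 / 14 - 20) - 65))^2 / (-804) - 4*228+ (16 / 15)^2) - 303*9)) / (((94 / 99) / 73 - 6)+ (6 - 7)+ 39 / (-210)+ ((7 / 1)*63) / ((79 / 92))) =-295213753642500 / 54499633200741072929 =-0.00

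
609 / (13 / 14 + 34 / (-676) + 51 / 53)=38183691 / 115400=330.88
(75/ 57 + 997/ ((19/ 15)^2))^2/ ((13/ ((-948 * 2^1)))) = -95814435840000/ 1694173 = -56555284.40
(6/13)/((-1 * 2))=-3/13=-0.23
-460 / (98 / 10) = -2300 / 49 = -46.94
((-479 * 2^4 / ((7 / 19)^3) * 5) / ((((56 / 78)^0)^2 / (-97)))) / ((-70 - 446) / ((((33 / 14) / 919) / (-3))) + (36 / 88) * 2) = 56089390192 / 455426139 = 123.16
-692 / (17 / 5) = -3460 / 17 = -203.53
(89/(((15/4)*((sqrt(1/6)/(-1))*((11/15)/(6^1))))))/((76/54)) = -28836*sqrt(6)/209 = -337.96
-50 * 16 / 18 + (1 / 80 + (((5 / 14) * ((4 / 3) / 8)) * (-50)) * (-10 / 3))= -57979 / 1680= -34.51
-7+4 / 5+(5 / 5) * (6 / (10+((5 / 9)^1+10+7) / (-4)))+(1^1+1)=-1581 / 505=-3.13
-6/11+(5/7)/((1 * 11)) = -37/77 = -0.48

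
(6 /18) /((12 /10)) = 5 /18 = 0.28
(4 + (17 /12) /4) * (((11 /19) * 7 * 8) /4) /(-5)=-847 /120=-7.06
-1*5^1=-5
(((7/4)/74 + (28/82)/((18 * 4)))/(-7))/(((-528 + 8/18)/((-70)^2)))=542675/14405432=0.04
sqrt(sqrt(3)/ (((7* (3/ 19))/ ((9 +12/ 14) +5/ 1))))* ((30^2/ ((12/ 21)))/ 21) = 50* 3^(3/ 4)* sqrt(494)/ 7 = 361.89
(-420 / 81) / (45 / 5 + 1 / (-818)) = -114520 / 198747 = -0.58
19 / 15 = 1.27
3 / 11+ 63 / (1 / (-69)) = -47814 / 11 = -4346.73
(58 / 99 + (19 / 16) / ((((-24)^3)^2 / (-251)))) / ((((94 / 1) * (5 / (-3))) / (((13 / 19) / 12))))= -256162240529 / 1201410901278720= -0.00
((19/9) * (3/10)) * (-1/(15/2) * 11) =-209/225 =-0.93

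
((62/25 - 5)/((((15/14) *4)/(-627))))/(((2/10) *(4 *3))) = 30723/200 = 153.62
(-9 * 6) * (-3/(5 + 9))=81/7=11.57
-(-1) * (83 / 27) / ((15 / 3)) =83 / 135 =0.61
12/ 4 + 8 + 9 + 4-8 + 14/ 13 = 222/ 13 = 17.08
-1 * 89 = -89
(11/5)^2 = 121/25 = 4.84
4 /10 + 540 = 2702 /5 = 540.40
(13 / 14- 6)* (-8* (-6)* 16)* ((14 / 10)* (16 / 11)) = -436224 / 55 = -7931.35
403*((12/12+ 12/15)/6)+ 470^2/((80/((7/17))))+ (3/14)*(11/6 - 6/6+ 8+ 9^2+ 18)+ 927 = 2627511/1190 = 2207.99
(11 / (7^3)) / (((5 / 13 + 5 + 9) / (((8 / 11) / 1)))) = 104 / 64141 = 0.00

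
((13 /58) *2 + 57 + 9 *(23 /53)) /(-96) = -94301 /147552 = -0.64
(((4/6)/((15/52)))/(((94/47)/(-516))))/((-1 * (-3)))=-8944/45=-198.76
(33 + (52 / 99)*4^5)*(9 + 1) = 565150 / 99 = 5708.59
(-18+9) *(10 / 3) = -30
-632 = -632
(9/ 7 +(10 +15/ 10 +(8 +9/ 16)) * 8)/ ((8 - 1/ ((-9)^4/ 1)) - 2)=2972133/ 110222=26.96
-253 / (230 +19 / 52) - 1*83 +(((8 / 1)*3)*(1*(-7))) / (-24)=-83960 / 1089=-77.10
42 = 42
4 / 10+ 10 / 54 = 0.59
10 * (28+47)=750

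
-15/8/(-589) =0.00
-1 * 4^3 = -64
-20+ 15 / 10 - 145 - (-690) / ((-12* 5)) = -175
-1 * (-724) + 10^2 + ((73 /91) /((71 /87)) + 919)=11267874 /6461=1743.98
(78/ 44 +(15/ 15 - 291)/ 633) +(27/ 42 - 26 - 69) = -93.04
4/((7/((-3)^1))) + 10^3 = 6988/7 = 998.29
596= 596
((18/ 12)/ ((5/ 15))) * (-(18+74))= -414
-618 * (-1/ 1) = 618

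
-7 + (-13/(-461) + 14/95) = -298876/43795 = -6.82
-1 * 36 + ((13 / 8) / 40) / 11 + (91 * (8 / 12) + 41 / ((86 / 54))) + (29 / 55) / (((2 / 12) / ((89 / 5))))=106.73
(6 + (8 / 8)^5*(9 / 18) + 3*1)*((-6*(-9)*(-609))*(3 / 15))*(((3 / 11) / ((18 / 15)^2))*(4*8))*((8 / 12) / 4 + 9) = -3471300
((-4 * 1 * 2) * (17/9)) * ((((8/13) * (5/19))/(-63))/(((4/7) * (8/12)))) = 680/6669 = 0.10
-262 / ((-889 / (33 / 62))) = 0.16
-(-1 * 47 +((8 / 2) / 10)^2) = 1171 / 25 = 46.84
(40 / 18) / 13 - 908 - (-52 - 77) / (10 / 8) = -470708 / 585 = -804.63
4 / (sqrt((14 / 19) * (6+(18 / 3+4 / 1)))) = sqrt(266) / 14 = 1.16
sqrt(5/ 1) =sqrt(5) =2.24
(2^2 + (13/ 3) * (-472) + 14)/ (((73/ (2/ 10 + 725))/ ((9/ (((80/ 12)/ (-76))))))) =3771119772/ 1825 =2066367.00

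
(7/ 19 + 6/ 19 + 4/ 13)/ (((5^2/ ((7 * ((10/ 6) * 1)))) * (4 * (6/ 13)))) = 343/ 1368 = 0.25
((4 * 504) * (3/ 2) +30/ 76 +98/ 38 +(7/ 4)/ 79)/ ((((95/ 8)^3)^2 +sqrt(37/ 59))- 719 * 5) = 51590406118409591302717440/ 47731128055125739626089733743- 312228368479158272 * sqrt(2183)/ 47731128055125739626089733743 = 0.00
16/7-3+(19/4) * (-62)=-4133/14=-295.21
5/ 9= 0.56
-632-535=-1167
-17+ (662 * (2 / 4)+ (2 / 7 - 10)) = 2130 / 7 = 304.29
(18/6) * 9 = 27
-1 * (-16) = 16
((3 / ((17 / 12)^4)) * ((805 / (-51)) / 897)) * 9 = -0.12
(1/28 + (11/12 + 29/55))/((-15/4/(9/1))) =-6836/1925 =-3.55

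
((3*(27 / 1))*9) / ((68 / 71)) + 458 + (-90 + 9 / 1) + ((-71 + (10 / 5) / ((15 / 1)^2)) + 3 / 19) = 310272409 / 290700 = 1067.33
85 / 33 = 2.58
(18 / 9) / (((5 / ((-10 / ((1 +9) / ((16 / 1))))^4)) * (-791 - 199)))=-65536 / 2475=-26.48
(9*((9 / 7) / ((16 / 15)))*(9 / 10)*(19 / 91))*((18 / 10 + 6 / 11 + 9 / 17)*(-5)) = -498636 / 17017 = -29.30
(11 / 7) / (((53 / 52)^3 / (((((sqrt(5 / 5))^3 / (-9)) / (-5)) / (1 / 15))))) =1546688 / 3126417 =0.49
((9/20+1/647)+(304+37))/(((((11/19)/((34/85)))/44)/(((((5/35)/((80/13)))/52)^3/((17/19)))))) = 1595036263/1545280307200000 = 0.00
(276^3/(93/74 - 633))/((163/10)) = -5186062080/2540029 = -2041.73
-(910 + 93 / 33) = -912.82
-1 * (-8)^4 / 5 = -4096 / 5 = -819.20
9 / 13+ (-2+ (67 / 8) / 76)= -9465 / 7904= -1.20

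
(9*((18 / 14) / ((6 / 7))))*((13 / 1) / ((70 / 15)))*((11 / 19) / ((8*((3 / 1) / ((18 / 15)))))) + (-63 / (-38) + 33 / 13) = 731019 / 138320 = 5.28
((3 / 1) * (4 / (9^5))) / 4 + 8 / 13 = 157477 / 255879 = 0.62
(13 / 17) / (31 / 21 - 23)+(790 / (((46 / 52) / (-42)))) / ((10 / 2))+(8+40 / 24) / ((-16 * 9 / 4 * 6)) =-214776491593 / 28630584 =-7501.65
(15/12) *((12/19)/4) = 15/76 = 0.20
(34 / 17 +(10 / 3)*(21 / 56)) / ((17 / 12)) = 39 / 17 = 2.29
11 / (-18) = -11 / 18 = -0.61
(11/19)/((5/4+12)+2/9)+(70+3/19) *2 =140.36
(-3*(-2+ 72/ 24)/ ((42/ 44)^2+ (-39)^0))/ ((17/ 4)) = -5808/ 15725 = -0.37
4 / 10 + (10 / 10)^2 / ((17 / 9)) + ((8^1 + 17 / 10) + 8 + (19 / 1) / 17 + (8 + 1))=4887 / 170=28.75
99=99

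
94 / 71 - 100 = -7006 / 71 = -98.68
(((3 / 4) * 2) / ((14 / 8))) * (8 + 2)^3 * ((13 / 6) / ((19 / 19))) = 13000 / 7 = 1857.14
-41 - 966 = -1007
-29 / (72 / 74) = -1073 / 36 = -29.81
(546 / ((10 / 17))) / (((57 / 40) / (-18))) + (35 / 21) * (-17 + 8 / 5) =-669767 / 57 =-11750.30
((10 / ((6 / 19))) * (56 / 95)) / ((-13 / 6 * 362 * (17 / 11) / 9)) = -5544 / 40001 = -0.14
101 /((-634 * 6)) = -101 /3804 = -0.03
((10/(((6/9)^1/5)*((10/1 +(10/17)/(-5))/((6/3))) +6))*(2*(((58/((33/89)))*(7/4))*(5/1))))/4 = 38392375/37356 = 1027.74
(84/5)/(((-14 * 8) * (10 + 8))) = -1/120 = -0.01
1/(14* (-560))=-1/7840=-0.00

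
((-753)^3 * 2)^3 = -622651118812536963648451464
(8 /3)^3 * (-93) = -15872 /9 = -1763.56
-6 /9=-2 /3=-0.67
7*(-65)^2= 29575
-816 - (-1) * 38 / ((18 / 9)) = -797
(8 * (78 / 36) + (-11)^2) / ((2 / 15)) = 2075 / 2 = 1037.50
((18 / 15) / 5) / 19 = 6 / 475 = 0.01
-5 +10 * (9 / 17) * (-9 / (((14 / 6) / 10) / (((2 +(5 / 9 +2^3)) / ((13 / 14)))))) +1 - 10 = -516094 / 221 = -2335.27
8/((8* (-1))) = -1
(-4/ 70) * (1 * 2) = -4/ 35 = -0.11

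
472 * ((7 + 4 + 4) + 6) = 9912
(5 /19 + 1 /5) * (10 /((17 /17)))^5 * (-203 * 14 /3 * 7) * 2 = -35013440000 /57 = -614270877.19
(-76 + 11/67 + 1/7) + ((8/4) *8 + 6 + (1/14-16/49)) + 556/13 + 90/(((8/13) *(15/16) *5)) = 8544833/426790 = 20.02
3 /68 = 0.04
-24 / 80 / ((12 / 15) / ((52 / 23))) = -39 / 46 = -0.85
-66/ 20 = -33/ 10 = -3.30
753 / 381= 251 / 127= 1.98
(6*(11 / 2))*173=5709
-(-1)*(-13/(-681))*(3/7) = 13/1589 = 0.01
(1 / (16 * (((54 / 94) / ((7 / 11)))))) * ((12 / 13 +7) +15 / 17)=320117 / 525096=0.61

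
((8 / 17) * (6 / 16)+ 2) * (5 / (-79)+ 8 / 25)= 18759 / 33575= 0.56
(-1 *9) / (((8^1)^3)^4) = -9 / 68719476736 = -0.00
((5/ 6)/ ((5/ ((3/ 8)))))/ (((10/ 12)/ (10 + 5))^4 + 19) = 6561/ 1994545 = 0.00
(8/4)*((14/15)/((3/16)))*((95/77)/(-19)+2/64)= -166/495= -0.34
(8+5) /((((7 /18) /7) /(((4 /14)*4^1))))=1872 /7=267.43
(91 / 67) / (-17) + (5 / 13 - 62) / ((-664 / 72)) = 8112862 / 1228981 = 6.60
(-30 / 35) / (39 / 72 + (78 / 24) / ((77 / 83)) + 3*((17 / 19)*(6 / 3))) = -0.09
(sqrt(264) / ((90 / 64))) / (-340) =-16 * sqrt(66) / 3825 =-0.03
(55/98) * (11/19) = 605/1862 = 0.32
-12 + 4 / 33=-392 / 33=-11.88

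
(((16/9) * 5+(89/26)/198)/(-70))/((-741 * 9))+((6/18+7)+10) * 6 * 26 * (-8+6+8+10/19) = 17647.16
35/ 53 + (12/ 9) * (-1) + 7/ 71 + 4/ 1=38672/ 11289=3.43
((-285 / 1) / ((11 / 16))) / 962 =-0.43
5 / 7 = 0.71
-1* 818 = -818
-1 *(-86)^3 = 636056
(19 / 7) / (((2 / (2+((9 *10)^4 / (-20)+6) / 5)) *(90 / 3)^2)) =-15582299 / 15750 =-989.35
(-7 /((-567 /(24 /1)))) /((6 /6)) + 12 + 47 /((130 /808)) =534256 /1755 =304.42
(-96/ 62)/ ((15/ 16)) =-256/ 155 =-1.65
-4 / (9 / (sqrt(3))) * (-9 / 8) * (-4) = -2 * sqrt(3) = -3.46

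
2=2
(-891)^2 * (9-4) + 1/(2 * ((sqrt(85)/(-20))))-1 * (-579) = 3969984-2 * sqrt(85)/17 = 3969982.92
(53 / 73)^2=2809 / 5329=0.53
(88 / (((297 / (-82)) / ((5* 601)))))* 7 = -13798960 / 27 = -511072.59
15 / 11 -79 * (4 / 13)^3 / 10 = 136967 / 120835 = 1.13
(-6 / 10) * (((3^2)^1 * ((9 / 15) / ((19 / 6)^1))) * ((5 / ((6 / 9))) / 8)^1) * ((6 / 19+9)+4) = -184437 / 14440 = -12.77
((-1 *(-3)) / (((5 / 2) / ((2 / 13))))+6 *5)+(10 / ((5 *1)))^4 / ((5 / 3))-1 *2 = 2456 / 65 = 37.78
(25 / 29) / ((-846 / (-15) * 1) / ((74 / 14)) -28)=-4625 / 92974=-0.05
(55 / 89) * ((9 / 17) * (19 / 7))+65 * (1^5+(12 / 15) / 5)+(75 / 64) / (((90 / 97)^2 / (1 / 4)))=112191528731 / 1464099840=76.63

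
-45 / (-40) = 9 / 8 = 1.12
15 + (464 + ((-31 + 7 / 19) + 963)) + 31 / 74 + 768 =3064781 / 1406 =2179.79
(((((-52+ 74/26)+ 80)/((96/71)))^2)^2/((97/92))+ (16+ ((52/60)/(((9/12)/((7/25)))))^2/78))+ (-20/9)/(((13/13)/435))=255952.02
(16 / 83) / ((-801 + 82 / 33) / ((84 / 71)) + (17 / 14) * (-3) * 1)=-6336 / 22303511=-0.00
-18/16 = -9/8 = -1.12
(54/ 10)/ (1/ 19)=513/ 5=102.60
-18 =-18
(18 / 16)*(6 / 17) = 27 / 68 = 0.40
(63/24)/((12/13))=91/32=2.84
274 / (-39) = -274 / 39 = -7.03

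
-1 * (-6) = 6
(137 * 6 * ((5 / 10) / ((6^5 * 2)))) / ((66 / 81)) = 137 / 4224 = 0.03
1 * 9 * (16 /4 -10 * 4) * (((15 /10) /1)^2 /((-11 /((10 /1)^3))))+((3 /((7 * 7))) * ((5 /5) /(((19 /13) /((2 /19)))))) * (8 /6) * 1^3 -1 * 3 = 12894698407 /194579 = 66269.73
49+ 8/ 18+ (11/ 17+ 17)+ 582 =99311/ 153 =649.09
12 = 12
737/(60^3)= 737/216000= 0.00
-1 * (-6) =6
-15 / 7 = -2.14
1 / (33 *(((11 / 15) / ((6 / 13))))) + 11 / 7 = 17513 / 11011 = 1.59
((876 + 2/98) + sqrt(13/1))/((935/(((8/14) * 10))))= 8 * sqrt(13)/1309 + 20200/3773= 5.38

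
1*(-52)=-52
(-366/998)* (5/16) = -915/7984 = -0.11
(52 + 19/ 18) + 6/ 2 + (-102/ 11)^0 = 1027/ 18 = 57.06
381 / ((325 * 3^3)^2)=127 / 25666875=0.00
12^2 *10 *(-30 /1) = -43200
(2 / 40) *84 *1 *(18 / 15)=126 / 25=5.04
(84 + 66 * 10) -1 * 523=221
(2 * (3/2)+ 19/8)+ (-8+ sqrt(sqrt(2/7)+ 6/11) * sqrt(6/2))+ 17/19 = -263/152+ sqrt(2541 * sqrt(14)+ 9702)/77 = 0.07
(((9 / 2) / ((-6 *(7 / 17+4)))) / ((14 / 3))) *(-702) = 17901 / 700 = 25.57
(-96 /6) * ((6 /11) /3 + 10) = -1792 /11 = -162.91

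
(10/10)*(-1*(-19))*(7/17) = 133/17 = 7.82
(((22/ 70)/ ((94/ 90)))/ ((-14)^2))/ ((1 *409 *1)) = 99/ 26373956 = 0.00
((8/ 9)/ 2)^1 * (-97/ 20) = -2.16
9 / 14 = 0.64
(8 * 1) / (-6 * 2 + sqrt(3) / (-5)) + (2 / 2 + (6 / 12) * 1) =40 * sqrt(3) / 3597 + 1997 / 2398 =0.85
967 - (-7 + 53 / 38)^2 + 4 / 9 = 12164587 / 12996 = 936.03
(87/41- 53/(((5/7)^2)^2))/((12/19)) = -49048481/153750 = -319.01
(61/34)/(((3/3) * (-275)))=-0.01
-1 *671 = -671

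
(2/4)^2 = 1/4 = 0.25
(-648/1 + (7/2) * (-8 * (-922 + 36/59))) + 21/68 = 100906711/4012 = 25151.22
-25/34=-0.74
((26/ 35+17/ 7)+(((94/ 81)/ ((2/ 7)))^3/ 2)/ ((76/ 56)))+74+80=64270447684/ 353408265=181.86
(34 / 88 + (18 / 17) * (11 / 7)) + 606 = 3183751 / 5236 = 608.05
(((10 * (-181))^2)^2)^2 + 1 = 115193665782350064100000001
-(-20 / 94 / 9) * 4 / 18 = 20 / 3807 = 0.01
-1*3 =-3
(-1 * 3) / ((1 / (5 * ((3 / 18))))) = -5 / 2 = -2.50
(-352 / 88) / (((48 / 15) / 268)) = -335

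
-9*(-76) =684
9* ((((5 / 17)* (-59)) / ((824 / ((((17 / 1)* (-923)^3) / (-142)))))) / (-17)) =1049554.88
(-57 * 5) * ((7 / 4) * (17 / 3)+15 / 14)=-87685 / 28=-3131.61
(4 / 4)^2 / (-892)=-1 / 892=-0.00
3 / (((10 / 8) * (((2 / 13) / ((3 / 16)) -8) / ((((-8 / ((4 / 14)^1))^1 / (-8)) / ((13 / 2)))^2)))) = -63 / 650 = -0.10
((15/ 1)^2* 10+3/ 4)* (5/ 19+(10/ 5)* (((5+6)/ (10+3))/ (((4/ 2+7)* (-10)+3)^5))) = 972244767709037/ 1641466232172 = 592.30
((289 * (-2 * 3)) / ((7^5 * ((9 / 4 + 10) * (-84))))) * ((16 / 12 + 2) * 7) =0.00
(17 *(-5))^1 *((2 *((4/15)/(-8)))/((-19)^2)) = 17/1083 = 0.02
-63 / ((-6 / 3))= 63 / 2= 31.50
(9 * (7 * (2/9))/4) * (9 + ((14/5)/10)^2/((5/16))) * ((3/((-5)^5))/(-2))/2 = 607089/78125000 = 0.01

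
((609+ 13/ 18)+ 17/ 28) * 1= 153803/ 252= 610.33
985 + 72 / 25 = 24697 / 25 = 987.88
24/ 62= 0.39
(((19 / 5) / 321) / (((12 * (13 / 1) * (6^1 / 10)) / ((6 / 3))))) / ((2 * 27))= 19 / 4056156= 0.00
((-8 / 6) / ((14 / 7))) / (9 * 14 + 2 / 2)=-2 / 381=-0.01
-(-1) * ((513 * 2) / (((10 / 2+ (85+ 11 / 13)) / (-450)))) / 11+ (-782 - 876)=-27541178 / 12991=-2120.02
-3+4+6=7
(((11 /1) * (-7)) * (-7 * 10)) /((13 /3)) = 16170 /13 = 1243.85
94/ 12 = 47/ 6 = 7.83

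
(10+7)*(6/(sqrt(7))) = 102*sqrt(7)/7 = 38.55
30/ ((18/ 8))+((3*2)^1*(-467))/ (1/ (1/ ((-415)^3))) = 2858943406/ 214420125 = 13.33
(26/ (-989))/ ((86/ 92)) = -52/ 1849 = -0.03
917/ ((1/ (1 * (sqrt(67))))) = 917 * sqrt(67) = 7505.97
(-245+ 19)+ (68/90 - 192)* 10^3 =-1723234/9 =-191470.44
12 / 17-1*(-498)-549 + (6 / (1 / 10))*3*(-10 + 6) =-13095 / 17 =-770.29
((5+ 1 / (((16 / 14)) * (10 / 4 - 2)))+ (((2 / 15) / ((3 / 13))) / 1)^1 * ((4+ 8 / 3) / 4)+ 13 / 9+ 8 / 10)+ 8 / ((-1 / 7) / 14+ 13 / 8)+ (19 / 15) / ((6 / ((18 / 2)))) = 1915513 / 113940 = 16.81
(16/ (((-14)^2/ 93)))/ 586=186/ 14357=0.01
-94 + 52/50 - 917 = -25249/25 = -1009.96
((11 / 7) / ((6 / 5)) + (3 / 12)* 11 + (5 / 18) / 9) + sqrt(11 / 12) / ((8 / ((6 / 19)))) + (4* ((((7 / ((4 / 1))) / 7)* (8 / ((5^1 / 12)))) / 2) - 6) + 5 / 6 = sqrt(33) / 152 + 96659 / 11340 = 8.56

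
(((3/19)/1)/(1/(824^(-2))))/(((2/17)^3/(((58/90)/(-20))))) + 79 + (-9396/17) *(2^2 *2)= -2285718388342109/526342195200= -4342.65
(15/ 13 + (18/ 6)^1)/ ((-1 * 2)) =-27/ 13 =-2.08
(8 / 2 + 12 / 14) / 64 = 17 / 224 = 0.08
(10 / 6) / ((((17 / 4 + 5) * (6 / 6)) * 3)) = 20 / 333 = 0.06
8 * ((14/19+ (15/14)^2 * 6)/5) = 56788/4655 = 12.20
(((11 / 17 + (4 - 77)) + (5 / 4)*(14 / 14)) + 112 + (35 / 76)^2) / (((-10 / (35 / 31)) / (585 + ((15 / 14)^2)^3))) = -17826259954309965 / 6548441761792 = -2722.21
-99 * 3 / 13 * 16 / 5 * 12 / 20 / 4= -3564 / 325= -10.97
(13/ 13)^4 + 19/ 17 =36/ 17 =2.12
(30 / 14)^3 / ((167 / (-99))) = -334125 / 57281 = -5.83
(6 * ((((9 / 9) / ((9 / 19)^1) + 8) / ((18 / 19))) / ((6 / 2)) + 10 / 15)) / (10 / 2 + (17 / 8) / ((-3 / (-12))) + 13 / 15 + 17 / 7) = 143710 / 95229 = 1.51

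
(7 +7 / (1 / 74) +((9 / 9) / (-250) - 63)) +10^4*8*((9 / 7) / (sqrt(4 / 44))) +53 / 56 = 341601.49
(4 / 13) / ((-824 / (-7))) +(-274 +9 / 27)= -2198617 / 8034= -273.66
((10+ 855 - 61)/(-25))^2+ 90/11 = 7166826/6875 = 1042.45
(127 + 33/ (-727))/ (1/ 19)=1753624/ 727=2412.14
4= 4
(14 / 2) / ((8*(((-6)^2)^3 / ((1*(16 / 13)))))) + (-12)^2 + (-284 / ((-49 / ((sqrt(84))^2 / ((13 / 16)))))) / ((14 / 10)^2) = 449.72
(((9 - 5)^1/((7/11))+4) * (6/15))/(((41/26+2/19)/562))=13326144/9695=1374.54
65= 65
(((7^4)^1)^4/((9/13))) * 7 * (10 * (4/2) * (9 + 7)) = 967742938186781120/9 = 107526993131864568.89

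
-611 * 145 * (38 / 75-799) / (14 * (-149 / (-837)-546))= -296057433087 / 31979710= -9257.66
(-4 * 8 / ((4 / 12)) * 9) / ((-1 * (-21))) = -41.14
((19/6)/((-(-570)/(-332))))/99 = -83/4455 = -0.02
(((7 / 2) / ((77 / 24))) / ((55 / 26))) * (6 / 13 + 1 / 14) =1164 / 4235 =0.27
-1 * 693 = -693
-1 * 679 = -679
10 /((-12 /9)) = -15 /2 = -7.50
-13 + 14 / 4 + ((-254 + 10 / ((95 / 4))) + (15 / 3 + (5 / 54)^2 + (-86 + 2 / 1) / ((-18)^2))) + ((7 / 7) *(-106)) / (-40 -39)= -1124814281 / 4376916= -256.99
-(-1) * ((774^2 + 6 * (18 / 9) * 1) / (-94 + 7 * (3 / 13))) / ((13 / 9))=-5391792 / 1201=-4489.42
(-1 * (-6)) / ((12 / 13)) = 13 / 2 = 6.50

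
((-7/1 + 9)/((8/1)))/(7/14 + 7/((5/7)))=5/206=0.02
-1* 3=-3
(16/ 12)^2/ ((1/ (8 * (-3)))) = -128/ 3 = -42.67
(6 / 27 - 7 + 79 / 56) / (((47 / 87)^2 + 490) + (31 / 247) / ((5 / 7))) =-2809507675 / 256746052528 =-0.01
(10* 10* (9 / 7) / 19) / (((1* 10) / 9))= 810 / 133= 6.09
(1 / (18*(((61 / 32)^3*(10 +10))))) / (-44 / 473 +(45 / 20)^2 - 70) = -2818048 / 456991061445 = -0.00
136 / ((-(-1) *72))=17 / 9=1.89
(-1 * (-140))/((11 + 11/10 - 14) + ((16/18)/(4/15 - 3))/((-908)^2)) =-4436646900/60211649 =-73.68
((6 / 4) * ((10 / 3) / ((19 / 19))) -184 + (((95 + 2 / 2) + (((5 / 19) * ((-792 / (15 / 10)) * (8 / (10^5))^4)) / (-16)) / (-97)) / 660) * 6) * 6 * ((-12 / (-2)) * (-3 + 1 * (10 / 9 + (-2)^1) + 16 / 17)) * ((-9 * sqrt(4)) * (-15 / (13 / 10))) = 195193839814453125000036531 / 49719604492187500000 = 3925892.85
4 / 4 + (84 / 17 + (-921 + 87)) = -14077 / 17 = -828.06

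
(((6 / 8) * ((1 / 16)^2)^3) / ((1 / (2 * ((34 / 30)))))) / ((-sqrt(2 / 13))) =-17 * sqrt(26) / 335544320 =-0.00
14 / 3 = 4.67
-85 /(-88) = 85 /88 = 0.97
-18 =-18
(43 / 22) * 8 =172 / 11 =15.64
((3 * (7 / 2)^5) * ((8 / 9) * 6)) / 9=16807 / 18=933.72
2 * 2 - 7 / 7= 3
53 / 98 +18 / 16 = 653 / 392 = 1.67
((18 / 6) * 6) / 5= 18 / 5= 3.60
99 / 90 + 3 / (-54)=47 / 45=1.04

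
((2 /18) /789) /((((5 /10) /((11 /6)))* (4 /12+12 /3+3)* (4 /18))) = 1 /3156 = 0.00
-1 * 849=-849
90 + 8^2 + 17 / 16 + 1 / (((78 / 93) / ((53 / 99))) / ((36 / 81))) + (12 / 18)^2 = 28872367 / 185328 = 155.79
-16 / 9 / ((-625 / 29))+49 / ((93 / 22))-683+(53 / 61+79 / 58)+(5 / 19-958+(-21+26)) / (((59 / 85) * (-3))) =-146316716700743 / 691588338750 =-211.57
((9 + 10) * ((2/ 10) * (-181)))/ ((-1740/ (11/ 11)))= 3439/ 8700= 0.40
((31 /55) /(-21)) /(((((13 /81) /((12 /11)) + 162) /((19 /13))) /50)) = -1908360 /157764607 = -0.01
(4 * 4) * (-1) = -16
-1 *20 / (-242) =10 / 121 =0.08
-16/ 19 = -0.84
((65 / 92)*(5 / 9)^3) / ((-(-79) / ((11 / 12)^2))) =983125 / 762965568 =0.00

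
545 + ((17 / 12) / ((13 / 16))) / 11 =233873 / 429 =545.16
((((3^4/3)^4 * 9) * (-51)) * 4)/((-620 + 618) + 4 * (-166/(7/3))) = 200884698/59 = 3404825.39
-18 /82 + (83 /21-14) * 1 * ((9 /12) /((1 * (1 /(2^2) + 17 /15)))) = -5.67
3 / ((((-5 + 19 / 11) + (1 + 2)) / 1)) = -11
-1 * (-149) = 149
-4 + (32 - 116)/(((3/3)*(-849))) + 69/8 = 10695/2264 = 4.72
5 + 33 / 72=131 / 24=5.46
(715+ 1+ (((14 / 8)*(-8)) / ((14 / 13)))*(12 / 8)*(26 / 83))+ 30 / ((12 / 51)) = 837.39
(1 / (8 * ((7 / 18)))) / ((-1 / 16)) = -36 / 7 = -5.14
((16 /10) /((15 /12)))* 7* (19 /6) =2128 /75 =28.37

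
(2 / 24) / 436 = 1 / 5232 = 0.00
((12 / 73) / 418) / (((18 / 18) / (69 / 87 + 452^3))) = 16068101130 / 442453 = 36315.95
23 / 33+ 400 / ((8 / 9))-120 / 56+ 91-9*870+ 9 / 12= -6735679 / 924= -7289.70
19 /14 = 1.36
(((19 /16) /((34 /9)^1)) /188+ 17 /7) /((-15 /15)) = -2.43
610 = 610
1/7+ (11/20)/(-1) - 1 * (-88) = 12263/140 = 87.59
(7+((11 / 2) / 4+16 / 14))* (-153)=-81549 / 56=-1456.23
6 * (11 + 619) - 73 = 3707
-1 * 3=-3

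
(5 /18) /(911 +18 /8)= 10 /32877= 0.00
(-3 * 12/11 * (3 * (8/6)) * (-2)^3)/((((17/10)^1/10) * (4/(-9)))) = -1386.10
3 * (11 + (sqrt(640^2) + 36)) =2061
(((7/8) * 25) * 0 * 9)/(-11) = 0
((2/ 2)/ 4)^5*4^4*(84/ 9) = 7/ 3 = 2.33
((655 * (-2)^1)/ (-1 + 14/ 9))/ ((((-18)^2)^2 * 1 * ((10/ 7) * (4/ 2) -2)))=-917/ 34992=-0.03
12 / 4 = 3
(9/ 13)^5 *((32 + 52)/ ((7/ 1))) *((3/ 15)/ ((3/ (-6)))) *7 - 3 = -15489627/ 1856465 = -8.34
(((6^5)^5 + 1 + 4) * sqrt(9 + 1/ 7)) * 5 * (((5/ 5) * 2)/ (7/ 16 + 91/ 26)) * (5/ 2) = 90976921695775044419200 * sqrt(7)/ 441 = 545810226424529297114.58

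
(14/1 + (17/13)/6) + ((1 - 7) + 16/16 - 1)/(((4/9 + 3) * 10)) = 169789/12090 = 14.04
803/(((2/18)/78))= 563706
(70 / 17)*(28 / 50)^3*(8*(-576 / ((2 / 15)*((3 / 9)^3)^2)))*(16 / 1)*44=-136274958876672 / 10625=-12825878482.51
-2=-2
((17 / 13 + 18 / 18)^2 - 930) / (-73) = 156270 / 12337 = 12.67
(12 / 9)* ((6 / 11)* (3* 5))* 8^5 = 3932160 / 11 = 357469.09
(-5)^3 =-125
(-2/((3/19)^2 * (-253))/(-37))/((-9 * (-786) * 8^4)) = -361/1220561768448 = -0.00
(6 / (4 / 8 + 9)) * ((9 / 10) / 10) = 27 / 475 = 0.06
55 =55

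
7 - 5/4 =23/4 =5.75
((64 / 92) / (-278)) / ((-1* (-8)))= -1 / 3197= -0.00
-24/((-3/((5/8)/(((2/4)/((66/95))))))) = 132/19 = 6.95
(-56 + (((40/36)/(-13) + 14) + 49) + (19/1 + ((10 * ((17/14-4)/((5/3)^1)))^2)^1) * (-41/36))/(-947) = 636158/1809717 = 0.35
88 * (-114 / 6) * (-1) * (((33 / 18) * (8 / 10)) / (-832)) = -2299 / 780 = -2.95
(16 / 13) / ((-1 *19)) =-16 / 247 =-0.06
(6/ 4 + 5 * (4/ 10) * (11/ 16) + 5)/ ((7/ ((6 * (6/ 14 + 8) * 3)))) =4779/ 28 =170.68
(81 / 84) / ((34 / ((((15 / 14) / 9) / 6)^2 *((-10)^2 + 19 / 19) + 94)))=5971901 / 2239104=2.67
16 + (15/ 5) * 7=37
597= 597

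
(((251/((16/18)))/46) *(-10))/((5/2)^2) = -2259/230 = -9.82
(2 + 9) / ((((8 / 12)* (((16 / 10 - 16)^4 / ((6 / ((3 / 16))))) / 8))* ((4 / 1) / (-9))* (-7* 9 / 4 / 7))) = 6875 / 69984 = 0.10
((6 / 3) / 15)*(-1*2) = -4 / 15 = -0.27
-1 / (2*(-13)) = 1 / 26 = 0.04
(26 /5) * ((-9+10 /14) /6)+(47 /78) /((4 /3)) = -73481 /10920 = -6.73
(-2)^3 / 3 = -8 / 3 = -2.67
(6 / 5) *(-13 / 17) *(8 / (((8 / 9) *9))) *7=-546 / 85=-6.42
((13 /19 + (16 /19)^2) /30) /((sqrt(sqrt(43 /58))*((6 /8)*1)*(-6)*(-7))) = 0.00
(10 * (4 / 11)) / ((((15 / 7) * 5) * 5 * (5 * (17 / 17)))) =56 / 4125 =0.01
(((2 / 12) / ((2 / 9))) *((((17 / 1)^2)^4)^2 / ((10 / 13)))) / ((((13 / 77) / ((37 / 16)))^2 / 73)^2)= 51253026302003525904542790798114184947 / 5759303680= 8899170654950343911113711000.00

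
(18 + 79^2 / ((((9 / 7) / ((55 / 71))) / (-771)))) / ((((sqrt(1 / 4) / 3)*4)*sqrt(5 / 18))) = -1852535733*sqrt(10) / 710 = -8251031.50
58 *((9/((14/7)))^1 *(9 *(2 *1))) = 4698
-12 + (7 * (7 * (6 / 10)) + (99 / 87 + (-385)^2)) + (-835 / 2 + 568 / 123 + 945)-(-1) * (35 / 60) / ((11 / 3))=116750332991 / 784740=148775.81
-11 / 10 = -1.10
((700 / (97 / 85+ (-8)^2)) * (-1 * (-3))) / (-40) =-1275 / 1582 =-0.81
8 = 8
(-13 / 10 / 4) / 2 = -13 / 80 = -0.16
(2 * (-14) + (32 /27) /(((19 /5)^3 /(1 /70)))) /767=-36297428 /994301217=-0.04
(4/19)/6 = 2/57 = 0.04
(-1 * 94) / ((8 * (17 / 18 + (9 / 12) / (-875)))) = -370125 / 29723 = -12.45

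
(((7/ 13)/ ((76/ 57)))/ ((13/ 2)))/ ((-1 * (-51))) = 7/ 5746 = 0.00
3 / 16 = 0.19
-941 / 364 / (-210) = 941 / 76440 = 0.01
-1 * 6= -6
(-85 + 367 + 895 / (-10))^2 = 148225 / 4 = 37056.25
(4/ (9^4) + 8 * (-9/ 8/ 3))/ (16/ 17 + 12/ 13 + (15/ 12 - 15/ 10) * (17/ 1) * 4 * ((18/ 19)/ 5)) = 2.21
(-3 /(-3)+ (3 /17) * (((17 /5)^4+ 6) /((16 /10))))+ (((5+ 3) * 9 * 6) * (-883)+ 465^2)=-2808648187 /17000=-165214.60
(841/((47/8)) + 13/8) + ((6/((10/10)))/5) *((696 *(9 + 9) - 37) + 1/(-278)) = 3954808941/261320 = 15133.97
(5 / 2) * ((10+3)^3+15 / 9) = 16490 / 3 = 5496.67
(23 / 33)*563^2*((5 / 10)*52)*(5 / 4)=473868655 / 66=7179828.11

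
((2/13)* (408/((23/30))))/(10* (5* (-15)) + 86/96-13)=-1175040/10937719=-0.11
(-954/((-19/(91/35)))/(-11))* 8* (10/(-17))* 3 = 595296/3553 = 167.55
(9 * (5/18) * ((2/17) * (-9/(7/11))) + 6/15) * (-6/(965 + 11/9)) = 0.02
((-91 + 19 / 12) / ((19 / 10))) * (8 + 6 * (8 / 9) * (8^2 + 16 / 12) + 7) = -17548915 / 1026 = -17104.21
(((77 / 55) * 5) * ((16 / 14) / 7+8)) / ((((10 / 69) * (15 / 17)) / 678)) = 2120784 / 7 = 302969.14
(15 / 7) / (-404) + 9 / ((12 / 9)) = 9537 / 1414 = 6.74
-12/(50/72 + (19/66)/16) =-38016/2257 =-16.84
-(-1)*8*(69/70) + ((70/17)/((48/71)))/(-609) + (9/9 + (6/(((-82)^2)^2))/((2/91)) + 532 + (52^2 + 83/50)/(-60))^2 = 236158954150999020778048406651/992015170765076556000000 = 238059.82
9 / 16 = 0.56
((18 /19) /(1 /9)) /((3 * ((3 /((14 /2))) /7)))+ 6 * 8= 1794 /19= 94.42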